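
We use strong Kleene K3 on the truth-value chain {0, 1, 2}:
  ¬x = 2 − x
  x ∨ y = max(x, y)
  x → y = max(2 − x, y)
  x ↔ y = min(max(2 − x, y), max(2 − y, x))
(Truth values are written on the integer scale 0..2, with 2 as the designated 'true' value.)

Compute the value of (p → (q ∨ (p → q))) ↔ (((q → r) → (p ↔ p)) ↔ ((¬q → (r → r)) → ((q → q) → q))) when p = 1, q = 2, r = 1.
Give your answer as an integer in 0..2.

p → q = 1 → 2 = 2
q ∨ (p → q) = 2 ∨ 2 = 2
p → (q ∨ (p → q)) = 1 → 2 = 2
q → r = 2 → 1 = 1
p ↔ p = 1 ↔ 1 = 1
(q → r) → (p ↔ p) = 1 → 1 = 1
¬q = ¬2 = 0
r → r = 1 → 1 = 1
¬q → (r → r) = 0 → 1 = 2
q → q = 2 → 2 = 2
(q → q) → q = 2 → 2 = 2
(¬q → (r → r)) → ((q → q) → q) = 2 → 2 = 2
((q → r) → (p ↔ p)) ↔ ((¬q → (r → r)) → ((q → q) → q)) = 1 ↔ 2 = 1
(p → (q ∨ (p → q))) ↔ (((q → r) → (p ↔ p)) ↔ ((¬q → (r → r)) → ((q → q) → q))) = 2 ↔ 1 = 1

1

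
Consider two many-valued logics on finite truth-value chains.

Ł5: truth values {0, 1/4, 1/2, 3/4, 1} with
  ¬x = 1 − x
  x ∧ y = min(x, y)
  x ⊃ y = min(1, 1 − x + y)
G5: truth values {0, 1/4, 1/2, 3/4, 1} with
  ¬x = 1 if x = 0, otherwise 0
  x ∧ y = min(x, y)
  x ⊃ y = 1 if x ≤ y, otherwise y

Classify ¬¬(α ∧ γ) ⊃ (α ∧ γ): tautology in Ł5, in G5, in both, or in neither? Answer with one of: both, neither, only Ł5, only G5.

In Ł5: every assignment gives 1 — tautology.
In G5: at α = 1/4, γ = 1/4 the value is 1/4 — not a tautology.

only Ł5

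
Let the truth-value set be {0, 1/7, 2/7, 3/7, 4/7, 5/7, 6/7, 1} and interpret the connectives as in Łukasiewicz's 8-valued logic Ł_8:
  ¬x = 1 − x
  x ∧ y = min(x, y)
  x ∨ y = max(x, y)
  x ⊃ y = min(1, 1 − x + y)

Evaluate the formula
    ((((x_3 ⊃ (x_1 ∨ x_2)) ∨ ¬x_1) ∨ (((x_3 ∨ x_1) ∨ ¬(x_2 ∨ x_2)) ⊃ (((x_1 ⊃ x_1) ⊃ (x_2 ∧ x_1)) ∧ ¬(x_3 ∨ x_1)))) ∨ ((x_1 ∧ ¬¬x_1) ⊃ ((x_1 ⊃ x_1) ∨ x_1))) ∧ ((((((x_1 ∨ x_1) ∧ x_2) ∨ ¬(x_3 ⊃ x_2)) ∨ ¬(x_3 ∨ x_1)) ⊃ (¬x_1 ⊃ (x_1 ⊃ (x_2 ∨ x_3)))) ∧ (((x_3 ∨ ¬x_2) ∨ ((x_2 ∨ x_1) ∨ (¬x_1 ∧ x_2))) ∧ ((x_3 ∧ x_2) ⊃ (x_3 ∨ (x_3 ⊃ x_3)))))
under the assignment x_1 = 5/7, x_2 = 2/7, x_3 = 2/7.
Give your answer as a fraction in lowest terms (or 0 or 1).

x_1 ∨ x_2 = 5/7 ∨ 2/7 = 5/7
x_3 ⊃ (x_1 ∨ x_2) = 2/7 ⊃ 5/7 = 1
¬x_1 = ¬5/7 = 2/7
(x_3 ⊃ (x_1 ∨ x_2)) ∨ ¬x_1 = 1 ∨ 2/7 = 1
x_3 ∨ x_1 = 2/7 ∨ 5/7 = 5/7
x_2 ∨ x_2 = 2/7 ∨ 2/7 = 2/7
¬(x_2 ∨ x_2) = ¬2/7 = 5/7
(x_3 ∨ x_1) ∨ ¬(x_2 ∨ x_2) = 5/7 ∨ 5/7 = 5/7
x_1 ⊃ x_1 = 5/7 ⊃ 5/7 = 1
x_2 ∧ x_1 = 2/7 ∧ 5/7 = 2/7
(x_1 ⊃ x_1) ⊃ (x_2 ∧ x_1) = 1 ⊃ 2/7 = 2/7
x_3 ∨ x_1 = 2/7 ∨ 5/7 = 5/7
¬(x_3 ∨ x_1) = ¬5/7 = 2/7
((x_1 ⊃ x_1) ⊃ (x_2 ∧ x_1)) ∧ ¬(x_3 ∨ x_1) = 2/7 ∧ 2/7 = 2/7
((x_3 ∨ x_1) ∨ ¬(x_2 ∨ x_2)) ⊃ (((x_1 ⊃ x_1) ⊃ (x_2 ∧ x_1)) ∧ ¬(x_3 ∨ x_1)) = 5/7 ⊃ 2/7 = 4/7
((x_3 ⊃ (x_1 ∨ x_2)) ∨ ¬x_1) ∨ (((x_3 ∨ x_1) ∨ ¬(x_2 ∨ x_2)) ⊃ (((x_1 ⊃ x_1) ⊃ (x_2 ∧ x_1)) ∧ ¬(x_3 ∨ x_1))) = 1 ∨ 4/7 = 1
¬x_1 = ¬5/7 = 2/7
¬¬x_1 = ¬2/7 = 5/7
x_1 ∧ ¬¬x_1 = 5/7 ∧ 5/7 = 5/7
x_1 ⊃ x_1 = 5/7 ⊃ 5/7 = 1
(x_1 ⊃ x_1) ∨ x_1 = 1 ∨ 5/7 = 1
(x_1 ∧ ¬¬x_1) ⊃ ((x_1 ⊃ x_1) ∨ x_1) = 5/7 ⊃ 1 = 1
(((x_3 ⊃ (x_1 ∨ x_2)) ∨ ¬x_1) ∨ (((x_3 ∨ x_1) ∨ ¬(x_2 ∨ x_2)) ⊃ (((x_1 ⊃ x_1) ⊃ (x_2 ∧ x_1)) ∧ ¬(x_3 ∨ x_1)))) ∨ ((x_1 ∧ ¬¬x_1) ⊃ ((x_1 ⊃ x_1) ∨ x_1)) = 1 ∨ 1 = 1
x_1 ∨ x_1 = 5/7 ∨ 5/7 = 5/7
(x_1 ∨ x_1) ∧ x_2 = 5/7 ∧ 2/7 = 2/7
x_3 ⊃ x_2 = 2/7 ⊃ 2/7 = 1
¬(x_3 ⊃ x_2) = ¬1 = 0
((x_1 ∨ x_1) ∧ x_2) ∨ ¬(x_3 ⊃ x_2) = 2/7 ∨ 0 = 2/7
x_3 ∨ x_1 = 2/7 ∨ 5/7 = 5/7
¬(x_3 ∨ x_1) = ¬5/7 = 2/7
(((x_1 ∨ x_1) ∧ x_2) ∨ ¬(x_3 ⊃ x_2)) ∨ ¬(x_3 ∨ x_1) = 2/7 ∨ 2/7 = 2/7
¬x_1 = ¬5/7 = 2/7
x_2 ∨ x_3 = 2/7 ∨ 2/7 = 2/7
x_1 ⊃ (x_2 ∨ x_3) = 5/7 ⊃ 2/7 = 4/7
¬x_1 ⊃ (x_1 ⊃ (x_2 ∨ x_3)) = 2/7 ⊃ 4/7 = 1
((((x_1 ∨ x_1) ∧ x_2) ∨ ¬(x_3 ⊃ x_2)) ∨ ¬(x_3 ∨ x_1)) ⊃ (¬x_1 ⊃ (x_1 ⊃ (x_2 ∨ x_3))) = 2/7 ⊃ 1 = 1
¬x_2 = ¬2/7 = 5/7
x_3 ∨ ¬x_2 = 2/7 ∨ 5/7 = 5/7
x_2 ∨ x_1 = 2/7 ∨ 5/7 = 5/7
¬x_1 = ¬5/7 = 2/7
¬x_1 ∧ x_2 = 2/7 ∧ 2/7 = 2/7
(x_2 ∨ x_1) ∨ (¬x_1 ∧ x_2) = 5/7 ∨ 2/7 = 5/7
(x_3 ∨ ¬x_2) ∨ ((x_2 ∨ x_1) ∨ (¬x_1 ∧ x_2)) = 5/7 ∨ 5/7 = 5/7
x_3 ∧ x_2 = 2/7 ∧ 2/7 = 2/7
x_3 ⊃ x_3 = 2/7 ⊃ 2/7 = 1
x_3 ∨ (x_3 ⊃ x_3) = 2/7 ∨ 1 = 1
(x_3 ∧ x_2) ⊃ (x_3 ∨ (x_3 ⊃ x_3)) = 2/7 ⊃ 1 = 1
((x_3 ∨ ¬x_2) ∨ ((x_2 ∨ x_1) ∨ (¬x_1 ∧ x_2))) ∧ ((x_3 ∧ x_2) ⊃ (x_3 ∨ (x_3 ⊃ x_3))) = 5/7 ∧ 1 = 5/7
(((((x_1 ∨ x_1) ∧ x_2) ∨ ¬(x_3 ⊃ x_2)) ∨ ¬(x_3 ∨ x_1)) ⊃ (¬x_1 ⊃ (x_1 ⊃ (x_2 ∨ x_3)))) ∧ (((x_3 ∨ ¬x_2) ∨ ((x_2 ∨ x_1) ∨ (¬x_1 ∧ x_2))) ∧ ((x_3 ∧ x_2) ⊃ (x_3 ∨ (x_3 ⊃ x_3)))) = 1 ∧ 5/7 = 5/7
((((x_3 ⊃ (x_1 ∨ x_2)) ∨ ¬x_1) ∨ (((x_3 ∨ x_1) ∨ ¬(x_2 ∨ x_2)) ⊃ (((x_1 ⊃ x_1) ⊃ (x_2 ∧ x_1)) ∧ ¬(x_3 ∨ x_1)))) ∨ ((x_1 ∧ ¬¬x_1) ⊃ ((x_1 ⊃ x_1) ∨ x_1))) ∧ ((((((x_1 ∨ x_1) ∧ x_2) ∨ ¬(x_3 ⊃ x_2)) ∨ ¬(x_3 ∨ x_1)) ⊃ (¬x_1 ⊃ (x_1 ⊃ (x_2 ∨ x_3)))) ∧ (((x_3 ∨ ¬x_2) ∨ ((x_2 ∨ x_1) ∨ (¬x_1 ∧ x_2))) ∧ ((x_3 ∧ x_2) ⊃ (x_3 ∨ (x_3 ⊃ x_3))))) = 1 ∧ 5/7 = 5/7

5/7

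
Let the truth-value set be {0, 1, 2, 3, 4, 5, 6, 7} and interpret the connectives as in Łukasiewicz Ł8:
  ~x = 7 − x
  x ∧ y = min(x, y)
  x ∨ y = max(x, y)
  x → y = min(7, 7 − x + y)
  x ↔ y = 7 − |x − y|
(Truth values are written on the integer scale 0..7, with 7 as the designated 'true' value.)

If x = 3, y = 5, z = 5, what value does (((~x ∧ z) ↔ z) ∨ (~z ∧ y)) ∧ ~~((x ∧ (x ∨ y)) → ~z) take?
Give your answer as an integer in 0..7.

6

~x = ~3 = 4
~x ∧ z = 4 ∧ 5 = 4
(~x ∧ z) ↔ z = 4 ↔ 5 = 6
~z = ~5 = 2
~z ∧ y = 2 ∧ 5 = 2
((~x ∧ z) ↔ z) ∨ (~z ∧ y) = 6 ∨ 2 = 6
x ∨ y = 3 ∨ 5 = 5
x ∧ (x ∨ y) = 3 ∧ 5 = 3
~z = ~5 = 2
(x ∧ (x ∨ y)) → ~z = 3 → 2 = 6
~((x ∧ (x ∨ y)) → ~z) = ~6 = 1
~~((x ∧ (x ∨ y)) → ~z) = ~1 = 6
(((~x ∧ z) ↔ z) ∨ (~z ∧ y)) ∧ ~~((x ∧ (x ∨ y)) → ~z) = 6 ∧ 6 = 6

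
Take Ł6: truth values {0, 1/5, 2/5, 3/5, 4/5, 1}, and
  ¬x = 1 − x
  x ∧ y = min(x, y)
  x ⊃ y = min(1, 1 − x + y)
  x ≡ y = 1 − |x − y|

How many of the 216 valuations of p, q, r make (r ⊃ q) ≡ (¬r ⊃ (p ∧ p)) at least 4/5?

110

value 1: 62 assignments (counts)
value 4/5: 48 assignments (counts)
value 3/5: 40 assignments
value 2/5: 32 assignments
value 1/5: 22 assignments
value 0: 12 assignments
So 110 of the 216 assignments meet the threshold.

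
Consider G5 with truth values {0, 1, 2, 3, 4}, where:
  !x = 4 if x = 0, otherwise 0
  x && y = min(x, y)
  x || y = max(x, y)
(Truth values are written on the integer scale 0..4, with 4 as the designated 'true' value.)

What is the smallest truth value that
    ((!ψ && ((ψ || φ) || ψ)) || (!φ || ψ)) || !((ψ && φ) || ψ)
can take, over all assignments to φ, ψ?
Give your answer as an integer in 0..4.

1

Take φ = 1, ψ = 1:
!ψ = !1 = 0
ψ || φ = 1 || 1 = 1
(ψ || φ) || ψ = 1 || 1 = 1
!ψ && ((ψ || φ) || ψ) = 0 && 1 = 0
!φ = !1 = 0
!φ || ψ = 0 || 1 = 1
(!ψ && ((ψ || φ) || ψ)) || (!φ || ψ) = 0 || 1 = 1
ψ && φ = 1 && 1 = 1
(ψ && φ) || ψ = 1 || 1 = 1
!((ψ && φ) || ψ) = !1 = 0
((!ψ && ((ψ || φ) || ψ)) || (!φ || ψ)) || !((ψ && φ) || ψ) = 1 || 0 = 1
No assignment yields a value below 1, so this is the minimum.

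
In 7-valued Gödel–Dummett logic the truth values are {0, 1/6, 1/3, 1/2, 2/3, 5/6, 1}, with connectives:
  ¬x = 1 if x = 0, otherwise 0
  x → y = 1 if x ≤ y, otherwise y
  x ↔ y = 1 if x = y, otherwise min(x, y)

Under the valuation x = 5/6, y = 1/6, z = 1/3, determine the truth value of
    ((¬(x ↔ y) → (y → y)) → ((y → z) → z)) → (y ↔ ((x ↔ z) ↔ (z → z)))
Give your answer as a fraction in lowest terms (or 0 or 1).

1/6

x ↔ y = 5/6 ↔ 1/6 = 1/6
¬(x ↔ y) = ¬1/6 = 0
y → y = 1/6 → 1/6 = 1
¬(x ↔ y) → (y → y) = 0 → 1 = 1
y → z = 1/6 → 1/3 = 1
(y → z) → z = 1 → 1/3 = 1/3
(¬(x ↔ y) → (y → y)) → ((y → z) → z) = 1 → 1/3 = 1/3
x ↔ z = 5/6 ↔ 1/3 = 1/3
z → z = 1/3 → 1/3 = 1
(x ↔ z) ↔ (z → z) = 1/3 ↔ 1 = 1/3
y ↔ ((x ↔ z) ↔ (z → z)) = 1/6 ↔ 1/3 = 1/6
((¬(x ↔ y) → (y → y)) → ((y → z) → z)) → (y ↔ ((x ↔ z) ↔ (z → z))) = 1/3 → 1/6 = 1/6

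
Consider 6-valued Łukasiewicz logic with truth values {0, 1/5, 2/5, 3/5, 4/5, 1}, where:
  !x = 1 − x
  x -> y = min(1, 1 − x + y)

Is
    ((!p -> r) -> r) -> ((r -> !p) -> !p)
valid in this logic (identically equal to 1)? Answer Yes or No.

At p = 2/5, r = 0, for instance:
!p = !2/5 = 3/5
!p -> r = 3/5 -> 0 = 2/5
(!p -> r) -> r = 2/5 -> 0 = 3/5
r -> !p = 0 -> 3/5 = 1
(r -> !p) -> !p = 1 -> 3/5 = 3/5
((!p -> r) -> r) -> ((r -> !p) -> !p) = 3/5 -> 3/5 = 1
and checking the remaining 35 assignments likewise gives ≥ 1 in every case.

Yes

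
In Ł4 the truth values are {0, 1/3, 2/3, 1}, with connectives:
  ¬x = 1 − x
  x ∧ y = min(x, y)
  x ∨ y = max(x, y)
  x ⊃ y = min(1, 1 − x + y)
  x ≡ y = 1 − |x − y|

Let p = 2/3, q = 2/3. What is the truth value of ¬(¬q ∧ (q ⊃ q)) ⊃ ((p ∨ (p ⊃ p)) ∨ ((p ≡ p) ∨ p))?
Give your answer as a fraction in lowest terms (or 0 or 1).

¬q = ¬2/3 = 1/3
q ⊃ q = 2/3 ⊃ 2/3 = 1
¬q ∧ (q ⊃ q) = 1/3 ∧ 1 = 1/3
¬(¬q ∧ (q ⊃ q)) = ¬1/3 = 2/3
p ⊃ p = 2/3 ⊃ 2/3 = 1
p ∨ (p ⊃ p) = 2/3 ∨ 1 = 1
p ≡ p = 2/3 ≡ 2/3 = 1
(p ≡ p) ∨ p = 1 ∨ 2/3 = 1
(p ∨ (p ⊃ p)) ∨ ((p ≡ p) ∨ p) = 1 ∨ 1 = 1
¬(¬q ∧ (q ⊃ q)) ⊃ ((p ∨ (p ⊃ p)) ∨ ((p ≡ p) ∨ p)) = 2/3 ⊃ 1 = 1

1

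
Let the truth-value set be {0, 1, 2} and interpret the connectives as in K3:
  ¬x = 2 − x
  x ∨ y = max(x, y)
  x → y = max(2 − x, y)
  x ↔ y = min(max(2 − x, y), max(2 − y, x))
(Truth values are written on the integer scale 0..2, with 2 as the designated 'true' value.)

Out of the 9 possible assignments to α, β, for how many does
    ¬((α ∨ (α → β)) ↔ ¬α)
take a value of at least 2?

3

α = 0, β = 0 ↦ 0  <
α = 0, β = 1 ↦ 0  <
α = 0, β = 2 ↦ 0  <
α = 1, β = 0 ↦ 1  <
α = 1, β = 1 ↦ 1  <
α = 1, β = 2 ↦ 1  <
α = 2, β = 0 ↦ 2  ≥
α = 2, β = 1 ↦ 2  ≥
α = 2, β = 2 ↦ 2  ≥
So 3 of the 9 assignments meet the threshold.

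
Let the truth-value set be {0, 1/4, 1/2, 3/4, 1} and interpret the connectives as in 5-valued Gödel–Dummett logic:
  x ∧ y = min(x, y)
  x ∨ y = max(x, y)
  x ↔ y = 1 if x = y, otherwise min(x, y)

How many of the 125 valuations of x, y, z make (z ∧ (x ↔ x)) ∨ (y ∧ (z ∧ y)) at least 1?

value 1: 25 assignments (counts)
value 3/4: 25 assignments
value 1/2: 25 assignments
value 1/4: 25 assignments
value 0: 25 assignments
So 25 of the 125 assignments meet the threshold.

25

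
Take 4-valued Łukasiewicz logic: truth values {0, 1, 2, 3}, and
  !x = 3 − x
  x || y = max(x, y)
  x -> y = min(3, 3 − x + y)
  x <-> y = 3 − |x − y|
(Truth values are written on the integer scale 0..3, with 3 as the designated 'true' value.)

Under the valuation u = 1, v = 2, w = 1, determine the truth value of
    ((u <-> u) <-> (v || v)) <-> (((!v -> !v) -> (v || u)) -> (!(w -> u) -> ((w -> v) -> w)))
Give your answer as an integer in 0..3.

u <-> u = 1 <-> 1 = 3
v || v = 2 || 2 = 2
(u <-> u) <-> (v || v) = 3 <-> 2 = 2
!v = !2 = 1
!v = !2 = 1
!v -> !v = 1 -> 1 = 3
v || u = 2 || 1 = 2
(!v -> !v) -> (v || u) = 3 -> 2 = 2
w -> u = 1 -> 1 = 3
!(w -> u) = !3 = 0
w -> v = 1 -> 2 = 3
(w -> v) -> w = 3 -> 1 = 1
!(w -> u) -> ((w -> v) -> w) = 0 -> 1 = 3
((!v -> !v) -> (v || u)) -> (!(w -> u) -> ((w -> v) -> w)) = 2 -> 3 = 3
((u <-> u) <-> (v || v)) <-> (((!v -> !v) -> (v || u)) -> (!(w -> u) -> ((w -> v) -> w))) = 2 <-> 3 = 2

2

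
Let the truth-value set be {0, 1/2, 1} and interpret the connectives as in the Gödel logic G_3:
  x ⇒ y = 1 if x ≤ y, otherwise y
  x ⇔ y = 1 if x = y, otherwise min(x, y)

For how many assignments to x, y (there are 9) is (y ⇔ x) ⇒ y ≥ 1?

x = 0, y = 0 ↦ 0  <
x = 0, y = 1/2 ↦ 1  ≥
x = 0, y = 1 ↦ 1  ≥
x = 1/2, y = 0 ↦ 1  ≥
x = 1/2, y = 1/2 ↦ 1/2  <
x = 1/2, y = 1 ↦ 1  ≥
x = 1, y = 0 ↦ 1  ≥
x = 1, y = 1/2 ↦ 1  ≥
x = 1, y = 1 ↦ 1  ≥
So 7 of the 9 assignments meet the threshold.

7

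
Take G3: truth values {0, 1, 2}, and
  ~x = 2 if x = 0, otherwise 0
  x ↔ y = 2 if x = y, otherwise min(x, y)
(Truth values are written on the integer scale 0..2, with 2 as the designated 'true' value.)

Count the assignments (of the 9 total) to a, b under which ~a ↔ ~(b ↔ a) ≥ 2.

a = 0, b = 0 ↦ 0  <
a = 0, b = 1 ↦ 2  ≥
a = 0, b = 2 ↦ 2  ≥
a = 1, b = 0 ↦ 0  <
a = 1, b = 1 ↦ 2  ≥
a = 1, b = 2 ↦ 2  ≥
a = 2, b = 0 ↦ 0  <
a = 2, b = 1 ↦ 2  ≥
a = 2, b = 2 ↦ 2  ≥
So 6 of the 9 assignments meet the threshold.

6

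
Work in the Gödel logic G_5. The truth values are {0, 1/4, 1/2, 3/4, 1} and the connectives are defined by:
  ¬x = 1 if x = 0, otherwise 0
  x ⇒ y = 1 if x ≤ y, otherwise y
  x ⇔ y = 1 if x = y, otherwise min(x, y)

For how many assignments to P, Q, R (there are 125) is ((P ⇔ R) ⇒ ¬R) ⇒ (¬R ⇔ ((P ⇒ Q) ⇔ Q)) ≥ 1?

value 1: 99 assignments (counts)
value 3/4: 4 assignments
value 1/2: 3 assignments
value 1/4: 2 assignments
value 0: 17 assignments
So 99 of the 125 assignments meet the threshold.

99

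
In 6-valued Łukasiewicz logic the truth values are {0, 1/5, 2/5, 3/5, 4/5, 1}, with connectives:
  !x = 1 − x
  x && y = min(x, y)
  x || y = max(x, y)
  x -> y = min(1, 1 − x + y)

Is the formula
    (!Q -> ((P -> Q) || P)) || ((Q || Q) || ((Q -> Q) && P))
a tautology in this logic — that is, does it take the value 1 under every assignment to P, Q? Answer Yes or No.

Counterexample: take P = 1/5, Q = 0.
!Q = !0 = 1
P -> Q = 1/5 -> 0 = 4/5
(P -> Q) || P = 4/5 || 1/5 = 4/5
!Q -> ((P -> Q) || P) = 1 -> 4/5 = 4/5
Q || Q = 0 || 0 = 0
Q -> Q = 0 -> 0 = 1
(Q -> Q) && P = 1 && 1/5 = 1/5
(Q || Q) || ((Q -> Q) && P) = 0 || 1/5 = 1/5
(!Q -> ((P -> Q) || P)) || ((Q || Q) || ((Q -> Q) && P)) = 4/5 || 1/5 = 4/5
This gives 4/5 ≠ 1.

No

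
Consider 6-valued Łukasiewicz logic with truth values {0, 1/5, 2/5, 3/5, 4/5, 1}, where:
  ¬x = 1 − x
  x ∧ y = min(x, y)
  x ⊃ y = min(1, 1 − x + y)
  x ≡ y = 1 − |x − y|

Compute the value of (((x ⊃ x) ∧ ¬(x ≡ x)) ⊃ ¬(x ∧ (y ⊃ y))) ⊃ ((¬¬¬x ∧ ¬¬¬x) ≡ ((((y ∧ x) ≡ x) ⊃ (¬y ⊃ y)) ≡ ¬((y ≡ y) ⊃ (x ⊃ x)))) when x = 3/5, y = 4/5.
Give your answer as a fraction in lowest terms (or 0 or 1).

3/5

x ⊃ x = 3/5 ⊃ 3/5 = 1
x ≡ x = 3/5 ≡ 3/5 = 1
¬(x ≡ x) = ¬1 = 0
(x ⊃ x) ∧ ¬(x ≡ x) = 1 ∧ 0 = 0
y ⊃ y = 4/5 ⊃ 4/5 = 1
x ∧ (y ⊃ y) = 3/5 ∧ 1 = 3/5
¬(x ∧ (y ⊃ y)) = ¬3/5 = 2/5
((x ⊃ x) ∧ ¬(x ≡ x)) ⊃ ¬(x ∧ (y ⊃ y)) = 0 ⊃ 2/5 = 1
¬x = ¬3/5 = 2/5
¬¬x = ¬2/5 = 3/5
¬¬¬x = ¬3/5 = 2/5
¬x = ¬3/5 = 2/5
¬¬x = ¬2/5 = 3/5
¬¬¬x = ¬3/5 = 2/5
¬¬¬x ∧ ¬¬¬x = 2/5 ∧ 2/5 = 2/5
y ∧ x = 4/5 ∧ 3/5 = 3/5
(y ∧ x) ≡ x = 3/5 ≡ 3/5 = 1
¬y = ¬4/5 = 1/5
¬y ⊃ y = 1/5 ⊃ 4/5 = 1
((y ∧ x) ≡ x) ⊃ (¬y ⊃ y) = 1 ⊃ 1 = 1
y ≡ y = 4/5 ≡ 4/5 = 1
x ⊃ x = 3/5 ⊃ 3/5 = 1
(y ≡ y) ⊃ (x ⊃ x) = 1 ⊃ 1 = 1
¬((y ≡ y) ⊃ (x ⊃ x)) = ¬1 = 0
(((y ∧ x) ≡ x) ⊃ (¬y ⊃ y)) ≡ ¬((y ≡ y) ⊃ (x ⊃ x)) = 1 ≡ 0 = 0
(¬¬¬x ∧ ¬¬¬x) ≡ ((((y ∧ x) ≡ x) ⊃ (¬y ⊃ y)) ≡ ¬((y ≡ y) ⊃ (x ⊃ x))) = 2/5 ≡ 0 = 3/5
(((x ⊃ x) ∧ ¬(x ≡ x)) ⊃ ¬(x ∧ (y ⊃ y))) ⊃ ((¬¬¬x ∧ ¬¬¬x) ≡ ((((y ∧ x) ≡ x) ⊃ (¬y ⊃ y)) ≡ ¬((y ≡ y) ⊃ (x ⊃ x)))) = 1 ⊃ 3/5 = 3/5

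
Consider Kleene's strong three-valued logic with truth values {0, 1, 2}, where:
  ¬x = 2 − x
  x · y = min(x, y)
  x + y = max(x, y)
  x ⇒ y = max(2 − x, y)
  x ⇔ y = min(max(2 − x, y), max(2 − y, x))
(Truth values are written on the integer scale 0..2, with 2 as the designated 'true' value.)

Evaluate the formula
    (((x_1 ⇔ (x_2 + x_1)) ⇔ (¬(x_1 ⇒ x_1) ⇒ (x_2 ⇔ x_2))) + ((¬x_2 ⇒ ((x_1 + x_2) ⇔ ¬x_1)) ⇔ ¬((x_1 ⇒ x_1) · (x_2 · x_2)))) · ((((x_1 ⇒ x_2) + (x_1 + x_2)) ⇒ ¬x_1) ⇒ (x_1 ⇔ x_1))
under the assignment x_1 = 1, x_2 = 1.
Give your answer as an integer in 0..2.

1

x_2 + x_1 = 1 + 1 = 1
x_1 ⇔ (x_2 + x_1) = 1 ⇔ 1 = 1
x_1 ⇒ x_1 = 1 ⇒ 1 = 1
¬(x_1 ⇒ x_1) = ¬1 = 1
x_2 ⇔ x_2 = 1 ⇔ 1 = 1
¬(x_1 ⇒ x_1) ⇒ (x_2 ⇔ x_2) = 1 ⇒ 1 = 1
(x_1 ⇔ (x_2 + x_1)) ⇔ (¬(x_1 ⇒ x_1) ⇒ (x_2 ⇔ x_2)) = 1 ⇔ 1 = 1
¬x_2 = ¬1 = 1
x_1 + x_2 = 1 + 1 = 1
¬x_1 = ¬1 = 1
(x_1 + x_2) ⇔ ¬x_1 = 1 ⇔ 1 = 1
¬x_2 ⇒ ((x_1 + x_2) ⇔ ¬x_1) = 1 ⇒ 1 = 1
x_1 ⇒ x_1 = 1 ⇒ 1 = 1
x_2 · x_2 = 1 · 1 = 1
(x_1 ⇒ x_1) · (x_2 · x_2) = 1 · 1 = 1
¬((x_1 ⇒ x_1) · (x_2 · x_2)) = ¬1 = 1
(¬x_2 ⇒ ((x_1 + x_2) ⇔ ¬x_1)) ⇔ ¬((x_1 ⇒ x_1) · (x_2 · x_2)) = 1 ⇔ 1 = 1
((x_1 ⇔ (x_2 + x_1)) ⇔ (¬(x_1 ⇒ x_1) ⇒ (x_2 ⇔ x_2))) + ((¬x_2 ⇒ ((x_1 + x_2) ⇔ ¬x_1)) ⇔ ¬((x_1 ⇒ x_1) · (x_2 · x_2))) = 1 + 1 = 1
x_1 ⇒ x_2 = 1 ⇒ 1 = 1
x_1 + x_2 = 1 + 1 = 1
(x_1 ⇒ x_2) + (x_1 + x_2) = 1 + 1 = 1
¬x_1 = ¬1 = 1
((x_1 ⇒ x_2) + (x_1 + x_2)) ⇒ ¬x_1 = 1 ⇒ 1 = 1
x_1 ⇔ x_1 = 1 ⇔ 1 = 1
(((x_1 ⇒ x_2) + (x_1 + x_2)) ⇒ ¬x_1) ⇒ (x_1 ⇔ x_1) = 1 ⇒ 1 = 1
(((x_1 ⇔ (x_2 + x_1)) ⇔ (¬(x_1 ⇒ x_1) ⇒ (x_2 ⇔ x_2))) + ((¬x_2 ⇒ ((x_1 + x_2) ⇔ ¬x_1)) ⇔ ¬((x_1 ⇒ x_1) · (x_2 · x_2)))) · ((((x_1 ⇒ x_2) + (x_1 + x_2)) ⇒ ¬x_1) ⇒ (x_1 ⇔ x_1)) = 1 · 1 = 1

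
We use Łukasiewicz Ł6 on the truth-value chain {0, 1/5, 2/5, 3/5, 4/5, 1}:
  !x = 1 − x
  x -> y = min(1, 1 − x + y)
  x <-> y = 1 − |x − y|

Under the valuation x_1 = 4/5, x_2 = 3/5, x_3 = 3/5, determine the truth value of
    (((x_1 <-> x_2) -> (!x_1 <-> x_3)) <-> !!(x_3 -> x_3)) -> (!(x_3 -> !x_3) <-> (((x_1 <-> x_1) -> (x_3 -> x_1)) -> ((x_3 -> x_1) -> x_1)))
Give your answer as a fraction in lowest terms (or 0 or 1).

3/5

x_1 <-> x_2 = 4/5 <-> 3/5 = 4/5
!x_1 = !4/5 = 1/5
!x_1 <-> x_3 = 1/5 <-> 3/5 = 3/5
(x_1 <-> x_2) -> (!x_1 <-> x_3) = 4/5 -> 3/5 = 4/5
x_3 -> x_3 = 3/5 -> 3/5 = 1
!(x_3 -> x_3) = !1 = 0
!!(x_3 -> x_3) = !0 = 1
((x_1 <-> x_2) -> (!x_1 <-> x_3)) <-> !!(x_3 -> x_3) = 4/5 <-> 1 = 4/5
!x_3 = !3/5 = 2/5
x_3 -> !x_3 = 3/5 -> 2/5 = 4/5
!(x_3 -> !x_3) = !4/5 = 1/5
x_1 <-> x_1 = 4/5 <-> 4/5 = 1
x_3 -> x_1 = 3/5 -> 4/5 = 1
(x_1 <-> x_1) -> (x_3 -> x_1) = 1 -> 1 = 1
x_3 -> x_1 = 3/5 -> 4/5 = 1
(x_3 -> x_1) -> x_1 = 1 -> 4/5 = 4/5
((x_1 <-> x_1) -> (x_3 -> x_1)) -> ((x_3 -> x_1) -> x_1) = 1 -> 4/5 = 4/5
!(x_3 -> !x_3) <-> (((x_1 <-> x_1) -> (x_3 -> x_1)) -> ((x_3 -> x_1) -> x_1)) = 1/5 <-> 4/5 = 2/5
(((x_1 <-> x_2) -> (!x_1 <-> x_3)) <-> !!(x_3 -> x_3)) -> (!(x_3 -> !x_3) <-> (((x_1 <-> x_1) -> (x_3 -> x_1)) -> ((x_3 -> x_1) -> x_1))) = 4/5 -> 2/5 = 3/5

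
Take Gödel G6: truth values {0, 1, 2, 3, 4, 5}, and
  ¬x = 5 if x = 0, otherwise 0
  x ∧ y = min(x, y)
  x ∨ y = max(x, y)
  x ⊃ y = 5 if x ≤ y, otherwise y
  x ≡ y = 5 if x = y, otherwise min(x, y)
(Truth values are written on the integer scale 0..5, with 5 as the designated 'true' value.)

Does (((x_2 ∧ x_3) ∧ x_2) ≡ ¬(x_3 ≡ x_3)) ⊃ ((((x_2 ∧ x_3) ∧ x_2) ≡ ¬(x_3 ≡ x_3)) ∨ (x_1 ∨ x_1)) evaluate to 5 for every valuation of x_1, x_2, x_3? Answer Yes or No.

At x_1 = 3, x_2 = 2, x_3 = 2, for instance:
x_2 ∧ x_3 = 2 ∧ 2 = 2
(x_2 ∧ x_3) ∧ x_2 = 2 ∧ 2 = 2
x_3 ≡ x_3 = 2 ≡ 2 = 5
¬(x_3 ≡ x_3) = ¬5 = 0
((x_2 ∧ x_3) ∧ x_2) ≡ ¬(x_3 ≡ x_3) = 2 ≡ 0 = 0
x_1 ∨ x_1 = 3 ∨ 3 = 3
(((x_2 ∧ x_3) ∧ x_2) ≡ ¬(x_3 ≡ x_3)) ∨ (x_1 ∨ x_1) = 0 ∨ 3 = 3
(((x_2 ∧ x_3) ∧ x_2) ≡ ¬(x_3 ≡ x_3)) ⊃ ((((x_2 ∧ x_3) ∧ x_2) ≡ ¬(x_3 ≡ x_3)) ∨ (x_1 ∨ x_1)) = 0 ⊃ 3 = 5
and checking the remaining 215 assignments likewise gives ≥ 5 in every case.

Yes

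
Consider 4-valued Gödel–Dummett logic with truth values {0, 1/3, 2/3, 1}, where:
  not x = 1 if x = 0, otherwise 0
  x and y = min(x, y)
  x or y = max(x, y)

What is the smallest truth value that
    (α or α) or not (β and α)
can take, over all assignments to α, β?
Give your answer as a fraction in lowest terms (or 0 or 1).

Take α = 1/3, β = 1/3:
α or α = 1/3 or 1/3 = 1/3
β and α = 1/3 and 1/3 = 1/3
not (β and α) = not 1/3 = 0
(α or α) or not (β and α) = 1/3 or 0 = 1/3
No assignment yields a value below 1/3, so this is the minimum.

1/3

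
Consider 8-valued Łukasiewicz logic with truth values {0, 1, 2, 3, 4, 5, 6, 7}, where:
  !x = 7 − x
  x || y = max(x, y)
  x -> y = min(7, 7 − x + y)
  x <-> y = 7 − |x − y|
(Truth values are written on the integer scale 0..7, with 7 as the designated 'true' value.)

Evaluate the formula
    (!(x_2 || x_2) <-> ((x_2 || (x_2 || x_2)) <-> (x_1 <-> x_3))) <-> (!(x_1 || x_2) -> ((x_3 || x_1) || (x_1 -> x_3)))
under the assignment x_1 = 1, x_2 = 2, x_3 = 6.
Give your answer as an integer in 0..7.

x_2 || x_2 = 2 || 2 = 2
!(x_2 || x_2) = !2 = 5
x_2 || x_2 = 2 || 2 = 2
x_2 || (x_2 || x_2) = 2 || 2 = 2
x_1 <-> x_3 = 1 <-> 6 = 2
(x_2 || (x_2 || x_2)) <-> (x_1 <-> x_3) = 2 <-> 2 = 7
!(x_2 || x_2) <-> ((x_2 || (x_2 || x_2)) <-> (x_1 <-> x_3)) = 5 <-> 7 = 5
x_1 || x_2 = 1 || 2 = 2
!(x_1 || x_2) = !2 = 5
x_3 || x_1 = 6 || 1 = 6
x_1 -> x_3 = 1 -> 6 = 7
(x_3 || x_1) || (x_1 -> x_3) = 6 || 7 = 7
!(x_1 || x_2) -> ((x_3 || x_1) || (x_1 -> x_3)) = 5 -> 7 = 7
(!(x_2 || x_2) <-> ((x_2 || (x_2 || x_2)) <-> (x_1 <-> x_3))) <-> (!(x_1 || x_2) -> ((x_3 || x_1) || (x_1 -> x_3))) = 5 <-> 7 = 5

5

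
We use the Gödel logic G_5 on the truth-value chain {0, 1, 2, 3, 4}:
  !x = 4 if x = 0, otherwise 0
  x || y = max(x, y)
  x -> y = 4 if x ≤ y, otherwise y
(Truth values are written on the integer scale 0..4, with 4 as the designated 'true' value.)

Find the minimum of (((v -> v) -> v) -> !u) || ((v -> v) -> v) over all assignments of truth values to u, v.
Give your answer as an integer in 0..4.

1

Take u = 1, v = 1:
v -> v = 1 -> 1 = 4
(v -> v) -> v = 4 -> 1 = 1
!u = !1 = 0
((v -> v) -> v) -> !u = 1 -> 0 = 0
v -> v = 1 -> 1 = 4
(v -> v) -> v = 4 -> 1 = 1
(((v -> v) -> v) -> !u) || ((v -> v) -> v) = 0 || 1 = 1
No assignment yields a value below 1, so this is the minimum.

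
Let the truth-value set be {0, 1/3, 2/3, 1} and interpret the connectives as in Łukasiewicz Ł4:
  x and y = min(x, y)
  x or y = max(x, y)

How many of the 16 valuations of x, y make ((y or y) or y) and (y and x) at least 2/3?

x = 0, y = 0 ↦ 0  <
x = 0, y = 1/3 ↦ 0  <
x = 0, y = 2/3 ↦ 0  <
x = 0, y = 1 ↦ 0  <
x = 1/3, y = 0 ↦ 0  <
x = 1/3, y = 1/3 ↦ 1/3  <
x = 1/3, y = 2/3 ↦ 1/3  <
x = 1/3, y = 1 ↦ 1/3  <
x = 2/3, y = 0 ↦ 0  <
x = 2/3, y = 1/3 ↦ 1/3  <
x = 2/3, y = 2/3 ↦ 2/3  ≥
x = 2/3, y = 1 ↦ 2/3  ≥
x = 1, y = 0 ↦ 0  <
x = 1, y = 1/3 ↦ 1/3  <
x = 1, y = 2/3 ↦ 2/3  ≥
x = 1, y = 1 ↦ 1  ≥
So 4 of the 16 assignments meet the threshold.

4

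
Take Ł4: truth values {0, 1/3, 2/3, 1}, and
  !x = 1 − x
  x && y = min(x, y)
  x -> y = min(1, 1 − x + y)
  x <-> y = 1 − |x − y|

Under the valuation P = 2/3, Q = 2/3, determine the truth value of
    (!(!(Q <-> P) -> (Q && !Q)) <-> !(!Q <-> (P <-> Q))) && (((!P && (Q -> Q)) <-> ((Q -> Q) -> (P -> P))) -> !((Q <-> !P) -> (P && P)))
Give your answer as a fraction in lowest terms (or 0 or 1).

1/3

Q <-> P = 2/3 <-> 2/3 = 1
!(Q <-> P) = !1 = 0
!Q = !2/3 = 1/3
Q && !Q = 2/3 && 1/3 = 1/3
!(Q <-> P) -> (Q && !Q) = 0 -> 1/3 = 1
!(!(Q <-> P) -> (Q && !Q)) = !1 = 0
!Q = !2/3 = 1/3
P <-> Q = 2/3 <-> 2/3 = 1
!Q <-> (P <-> Q) = 1/3 <-> 1 = 1/3
!(!Q <-> (P <-> Q)) = !1/3 = 2/3
!(!(Q <-> P) -> (Q && !Q)) <-> !(!Q <-> (P <-> Q)) = 0 <-> 2/3 = 1/3
!P = !2/3 = 1/3
Q -> Q = 2/3 -> 2/3 = 1
!P && (Q -> Q) = 1/3 && 1 = 1/3
Q -> Q = 2/3 -> 2/3 = 1
P -> P = 2/3 -> 2/3 = 1
(Q -> Q) -> (P -> P) = 1 -> 1 = 1
(!P && (Q -> Q)) <-> ((Q -> Q) -> (P -> P)) = 1/3 <-> 1 = 1/3
!P = !2/3 = 1/3
Q <-> !P = 2/3 <-> 1/3 = 2/3
P && P = 2/3 && 2/3 = 2/3
(Q <-> !P) -> (P && P) = 2/3 -> 2/3 = 1
!((Q <-> !P) -> (P && P)) = !1 = 0
((!P && (Q -> Q)) <-> ((Q -> Q) -> (P -> P))) -> !((Q <-> !P) -> (P && P)) = 1/3 -> 0 = 2/3
(!(!(Q <-> P) -> (Q && !Q)) <-> !(!Q <-> (P <-> Q))) && (((!P && (Q -> Q)) <-> ((Q -> Q) -> (P -> P))) -> !((Q <-> !P) -> (P && P))) = 1/3 && 2/3 = 1/3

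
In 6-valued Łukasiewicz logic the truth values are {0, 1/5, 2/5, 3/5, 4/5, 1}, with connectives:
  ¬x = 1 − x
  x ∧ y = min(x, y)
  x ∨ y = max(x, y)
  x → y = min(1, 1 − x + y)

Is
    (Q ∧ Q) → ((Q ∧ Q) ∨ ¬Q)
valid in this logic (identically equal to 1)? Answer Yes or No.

Q = 0 ↦ 1
Q = 1/5 ↦ 1
Q = 2/5 ↦ 1
Q = 3/5 ↦ 1
Q = 4/5 ↦ 1
Q = 1 ↦ 1
Every assignment gives a value ≥ 1.

Yes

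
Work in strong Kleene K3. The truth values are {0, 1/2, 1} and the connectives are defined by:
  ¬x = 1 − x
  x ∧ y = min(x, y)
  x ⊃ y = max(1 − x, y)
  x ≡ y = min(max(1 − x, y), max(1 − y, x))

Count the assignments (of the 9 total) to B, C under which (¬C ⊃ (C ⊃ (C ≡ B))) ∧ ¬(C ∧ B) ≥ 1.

4

B = 0, C = 0 ↦ 1  ≥
B = 0, C = 1/2 ↦ 1/2  <
B = 0, C = 1 ↦ 1  ≥
B = 1/2, C = 0 ↦ 1  ≥
B = 1/2, C = 1/2 ↦ 1/2  <
B = 1/2, C = 1 ↦ 1/2  <
B = 1, C = 0 ↦ 1  ≥
B = 1, C = 1/2 ↦ 1/2  <
B = 1, C = 1 ↦ 0  <
So 4 of the 9 assignments meet the threshold.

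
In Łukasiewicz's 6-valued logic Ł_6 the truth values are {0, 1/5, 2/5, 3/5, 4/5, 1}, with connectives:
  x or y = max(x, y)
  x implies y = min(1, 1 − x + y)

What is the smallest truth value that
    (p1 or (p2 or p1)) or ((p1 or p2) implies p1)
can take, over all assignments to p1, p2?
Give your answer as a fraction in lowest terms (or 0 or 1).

Take p1 = 0, p2 = 2/5:
p2 or p1 = 2/5 or 0 = 2/5
p1 or (p2 or p1) = 0 or 2/5 = 2/5
p1 or p2 = 0 or 2/5 = 2/5
(p1 or p2) implies p1 = 2/5 implies 0 = 3/5
(p1 or (p2 or p1)) or ((p1 or p2) implies p1) = 2/5 or 3/5 = 3/5
No assignment yields a value below 3/5, so this is the minimum.

3/5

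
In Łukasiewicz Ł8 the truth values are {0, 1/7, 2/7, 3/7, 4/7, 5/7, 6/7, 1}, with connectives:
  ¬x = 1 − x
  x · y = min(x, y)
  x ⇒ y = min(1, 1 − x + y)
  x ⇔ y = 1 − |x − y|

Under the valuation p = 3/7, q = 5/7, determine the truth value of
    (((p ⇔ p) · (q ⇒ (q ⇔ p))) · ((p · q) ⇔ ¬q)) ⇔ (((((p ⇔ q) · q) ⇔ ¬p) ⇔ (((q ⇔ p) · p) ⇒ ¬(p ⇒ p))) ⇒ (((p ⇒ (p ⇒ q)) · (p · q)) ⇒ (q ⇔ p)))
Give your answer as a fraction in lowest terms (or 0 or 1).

p ⇔ p = 3/7 ⇔ 3/7 = 1
q ⇔ p = 5/7 ⇔ 3/7 = 5/7
q ⇒ (q ⇔ p) = 5/7 ⇒ 5/7 = 1
(p ⇔ p) · (q ⇒ (q ⇔ p)) = 1 · 1 = 1
p · q = 3/7 · 5/7 = 3/7
¬q = ¬5/7 = 2/7
(p · q) ⇔ ¬q = 3/7 ⇔ 2/7 = 6/7
((p ⇔ p) · (q ⇒ (q ⇔ p))) · ((p · q) ⇔ ¬q) = 1 · 6/7 = 6/7
p ⇔ q = 3/7 ⇔ 5/7 = 5/7
(p ⇔ q) · q = 5/7 · 5/7 = 5/7
¬p = ¬3/7 = 4/7
((p ⇔ q) · q) ⇔ ¬p = 5/7 ⇔ 4/7 = 6/7
q ⇔ p = 5/7 ⇔ 3/7 = 5/7
(q ⇔ p) · p = 5/7 · 3/7 = 3/7
p ⇒ p = 3/7 ⇒ 3/7 = 1
¬(p ⇒ p) = ¬1 = 0
((q ⇔ p) · p) ⇒ ¬(p ⇒ p) = 3/7 ⇒ 0 = 4/7
(((p ⇔ q) · q) ⇔ ¬p) ⇔ (((q ⇔ p) · p) ⇒ ¬(p ⇒ p)) = 6/7 ⇔ 4/7 = 5/7
p ⇒ q = 3/7 ⇒ 5/7 = 1
p ⇒ (p ⇒ q) = 3/7 ⇒ 1 = 1
p · q = 3/7 · 5/7 = 3/7
(p ⇒ (p ⇒ q)) · (p · q) = 1 · 3/7 = 3/7
q ⇔ p = 5/7 ⇔ 3/7 = 5/7
((p ⇒ (p ⇒ q)) · (p · q)) ⇒ (q ⇔ p) = 3/7 ⇒ 5/7 = 1
((((p ⇔ q) · q) ⇔ ¬p) ⇔ (((q ⇔ p) · p) ⇒ ¬(p ⇒ p))) ⇒ (((p ⇒ (p ⇒ q)) · (p · q)) ⇒ (q ⇔ p)) = 5/7 ⇒ 1 = 1
(((p ⇔ p) · (q ⇒ (q ⇔ p))) · ((p · q) ⇔ ¬q)) ⇔ (((((p ⇔ q) · q) ⇔ ¬p) ⇔ (((q ⇔ p) · p) ⇒ ¬(p ⇒ p))) ⇒ (((p ⇒ (p ⇒ q)) · (p · q)) ⇒ (q ⇔ p))) = 6/7 ⇔ 1 = 6/7

6/7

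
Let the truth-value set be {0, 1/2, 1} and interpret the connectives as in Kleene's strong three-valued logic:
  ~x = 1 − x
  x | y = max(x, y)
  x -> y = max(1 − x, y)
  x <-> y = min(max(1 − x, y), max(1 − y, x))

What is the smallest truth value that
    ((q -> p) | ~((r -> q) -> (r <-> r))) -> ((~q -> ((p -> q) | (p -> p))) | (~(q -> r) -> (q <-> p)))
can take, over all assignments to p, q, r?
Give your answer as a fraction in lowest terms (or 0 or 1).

Take p = 1/2, q = 1/2, r = 0:
q -> p = 1/2 -> 1/2 = 1/2
r -> q = 0 -> 1/2 = 1
r <-> r = 0 <-> 0 = 1
(r -> q) -> (r <-> r) = 1 -> 1 = 1
~((r -> q) -> (r <-> r)) = ~1 = 0
(q -> p) | ~((r -> q) -> (r <-> r)) = 1/2 | 0 = 1/2
~q = ~1/2 = 1/2
p -> q = 1/2 -> 1/2 = 1/2
p -> p = 1/2 -> 1/2 = 1/2
(p -> q) | (p -> p) = 1/2 | 1/2 = 1/2
~q -> ((p -> q) | (p -> p)) = 1/2 -> 1/2 = 1/2
q -> r = 1/2 -> 0 = 1/2
~(q -> r) = ~1/2 = 1/2
q <-> p = 1/2 <-> 1/2 = 1/2
~(q -> r) -> (q <-> p) = 1/2 -> 1/2 = 1/2
(~q -> ((p -> q) | (p -> p))) | (~(q -> r) -> (q <-> p)) = 1/2 | 1/2 = 1/2
((q -> p) | ~((r -> q) -> (r <-> r))) -> ((~q -> ((p -> q) | (p -> p))) | (~(q -> r) -> (q <-> p))) = 1/2 -> 1/2 = 1/2
No assignment yields a value below 1/2, so this is the minimum.

1/2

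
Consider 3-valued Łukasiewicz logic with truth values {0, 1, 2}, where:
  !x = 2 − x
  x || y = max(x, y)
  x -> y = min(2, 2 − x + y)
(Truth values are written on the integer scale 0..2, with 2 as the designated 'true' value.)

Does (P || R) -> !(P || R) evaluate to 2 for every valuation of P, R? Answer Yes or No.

Counterexample: take P = 0, R = 2.
P || R = 0 || 2 = 2
P || R = 0 || 2 = 2
!(P || R) = !2 = 0
(P || R) -> !(P || R) = 2 -> 0 = 0
This gives 0 ≠ 2.

No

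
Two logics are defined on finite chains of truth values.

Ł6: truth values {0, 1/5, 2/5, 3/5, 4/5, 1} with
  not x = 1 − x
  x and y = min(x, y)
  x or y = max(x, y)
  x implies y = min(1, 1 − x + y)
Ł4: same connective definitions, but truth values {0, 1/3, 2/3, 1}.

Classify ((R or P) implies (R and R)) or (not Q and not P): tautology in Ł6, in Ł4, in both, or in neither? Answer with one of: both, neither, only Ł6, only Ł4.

In Ł6: at P = 1/5, Q = 0, R = 0 the value is 4/5 — not a tautology.
In Ł4: at P = 1/3, Q = 0, R = 0 the value is 2/3 — not a tautology.

neither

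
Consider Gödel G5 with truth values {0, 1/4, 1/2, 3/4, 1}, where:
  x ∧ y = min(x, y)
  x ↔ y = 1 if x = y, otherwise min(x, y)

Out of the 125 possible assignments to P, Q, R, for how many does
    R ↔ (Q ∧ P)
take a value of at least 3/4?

value 1: 25 assignments (counts)
value 3/4: 4 assignments (counts)
value 1/2: 14 assignments
value 1/4: 30 assignments
value 0: 52 assignments
So 29 of the 125 assignments meet the threshold.

29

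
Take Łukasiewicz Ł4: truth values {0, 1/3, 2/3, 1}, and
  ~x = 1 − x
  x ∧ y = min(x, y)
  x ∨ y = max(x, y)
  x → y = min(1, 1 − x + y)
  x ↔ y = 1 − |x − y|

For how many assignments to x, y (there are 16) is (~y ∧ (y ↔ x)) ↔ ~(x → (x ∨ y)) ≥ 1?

x = 0, y = 0 ↦ 0  <
x = 0, y = 1/3 ↦ 1/3  <
x = 0, y = 2/3 ↦ 2/3  <
x = 0, y = 1 ↦ 1  ≥
x = 1/3, y = 0 ↦ 1/3  <
x = 1/3, y = 1/3 ↦ 1/3  <
x = 1/3, y = 2/3 ↦ 2/3  <
x = 1/3, y = 1 ↦ 1  ≥
x = 2/3, y = 0 ↦ 2/3  <
x = 2/3, y = 1/3 ↦ 1/3  <
x = 2/3, y = 2/3 ↦ 2/3  <
x = 2/3, y = 1 ↦ 1  ≥
x = 1, y = 0 ↦ 1  ≥
x = 1, y = 1/3 ↦ 2/3  <
x = 1, y = 2/3 ↦ 2/3  <
x = 1, y = 1 ↦ 1  ≥
So 5 of the 16 assignments meet the threshold.

5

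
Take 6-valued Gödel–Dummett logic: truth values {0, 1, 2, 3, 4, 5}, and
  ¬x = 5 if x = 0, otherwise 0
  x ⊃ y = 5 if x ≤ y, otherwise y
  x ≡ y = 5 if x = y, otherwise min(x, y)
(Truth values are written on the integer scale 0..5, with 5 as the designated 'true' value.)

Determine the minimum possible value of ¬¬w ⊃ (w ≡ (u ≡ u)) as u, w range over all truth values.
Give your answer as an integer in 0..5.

1

Take u = 0, w = 1:
¬w = ¬1 = 0
¬¬w = ¬0 = 5
u ≡ u = 0 ≡ 0 = 5
w ≡ (u ≡ u) = 1 ≡ 5 = 1
¬¬w ⊃ (w ≡ (u ≡ u)) = 5 ⊃ 1 = 1
No assignment yields a value below 1, so this is the minimum.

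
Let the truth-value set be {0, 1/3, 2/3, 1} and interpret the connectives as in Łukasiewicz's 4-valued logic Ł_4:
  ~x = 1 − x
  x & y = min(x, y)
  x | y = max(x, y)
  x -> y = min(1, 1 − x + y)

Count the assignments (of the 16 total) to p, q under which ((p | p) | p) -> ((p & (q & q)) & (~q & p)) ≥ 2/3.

p = 0, q = 0 ↦ 1  ≥
p = 0, q = 1/3 ↦ 1  ≥
p = 0, q = 2/3 ↦ 1  ≥
p = 0, q = 1 ↦ 1  ≥
p = 1/3, q = 0 ↦ 2/3  ≥
p = 1/3, q = 1/3 ↦ 1  ≥
p = 1/3, q = 2/3 ↦ 1  ≥
p = 1/3, q = 1 ↦ 2/3  ≥
p = 2/3, q = 0 ↦ 1/3  <
p = 2/3, q = 1/3 ↦ 2/3  ≥
p = 2/3, q = 2/3 ↦ 2/3  ≥
p = 2/3, q = 1 ↦ 1/3  <
p = 1, q = 0 ↦ 0  <
p = 1, q = 1/3 ↦ 1/3  <
p = 1, q = 2/3 ↦ 1/3  <
p = 1, q = 1 ↦ 0  <
So 10 of the 16 assignments meet the threshold.

10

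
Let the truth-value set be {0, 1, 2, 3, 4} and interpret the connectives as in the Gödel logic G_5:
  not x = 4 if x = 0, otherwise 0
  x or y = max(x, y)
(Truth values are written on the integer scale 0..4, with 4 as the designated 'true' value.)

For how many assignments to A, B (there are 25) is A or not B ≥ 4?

value 4: 9 assignments (counts)
value 3: 4 assignments
value 2: 4 assignments
value 1: 4 assignments
value 0: 4 assignments
So 9 of the 25 assignments meet the threshold.

9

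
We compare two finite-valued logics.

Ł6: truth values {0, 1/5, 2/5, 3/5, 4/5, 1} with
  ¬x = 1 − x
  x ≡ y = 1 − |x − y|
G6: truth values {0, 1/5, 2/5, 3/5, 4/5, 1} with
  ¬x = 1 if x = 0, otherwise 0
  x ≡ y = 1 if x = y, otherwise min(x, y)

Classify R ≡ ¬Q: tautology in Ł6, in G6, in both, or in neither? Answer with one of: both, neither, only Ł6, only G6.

In Ł6: at Q = 0, R = 0 the value is 0 — not a tautology.
In G6: at Q = 0, R = 0 the value is 0 — not a tautology.

neither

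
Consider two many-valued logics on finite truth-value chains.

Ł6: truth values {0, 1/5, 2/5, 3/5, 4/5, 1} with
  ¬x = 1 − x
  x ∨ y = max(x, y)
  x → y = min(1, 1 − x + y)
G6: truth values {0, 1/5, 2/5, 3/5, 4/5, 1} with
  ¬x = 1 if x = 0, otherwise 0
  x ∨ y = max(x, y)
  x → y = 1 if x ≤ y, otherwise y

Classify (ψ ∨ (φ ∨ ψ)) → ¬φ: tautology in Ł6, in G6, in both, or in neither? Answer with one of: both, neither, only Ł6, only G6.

neither

In Ł6: at φ = 1/5, ψ = 1 the value is 4/5 — not a tautology.
In G6: at φ = 1/5, ψ = 0 the value is 0 — not a tautology.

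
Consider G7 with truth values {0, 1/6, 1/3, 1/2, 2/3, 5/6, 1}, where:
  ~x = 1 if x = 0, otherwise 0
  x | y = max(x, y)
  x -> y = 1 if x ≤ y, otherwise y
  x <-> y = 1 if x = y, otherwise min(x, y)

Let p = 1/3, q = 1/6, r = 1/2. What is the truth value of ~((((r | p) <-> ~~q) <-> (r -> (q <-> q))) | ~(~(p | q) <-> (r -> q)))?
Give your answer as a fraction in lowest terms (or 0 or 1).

0

r | p = 1/2 | 1/3 = 1/2
~q = ~1/6 = 0
~~q = ~0 = 1
(r | p) <-> ~~q = 1/2 <-> 1 = 1/2
q <-> q = 1/6 <-> 1/6 = 1
r -> (q <-> q) = 1/2 -> 1 = 1
((r | p) <-> ~~q) <-> (r -> (q <-> q)) = 1/2 <-> 1 = 1/2
p | q = 1/3 | 1/6 = 1/3
~(p | q) = ~1/3 = 0
r -> q = 1/2 -> 1/6 = 1/6
~(p | q) <-> (r -> q) = 0 <-> 1/6 = 0
~(~(p | q) <-> (r -> q)) = ~0 = 1
(((r | p) <-> ~~q) <-> (r -> (q <-> q))) | ~(~(p | q) <-> (r -> q)) = 1/2 | 1 = 1
~((((r | p) <-> ~~q) <-> (r -> (q <-> q))) | ~(~(p | q) <-> (r -> q))) = ~1 = 0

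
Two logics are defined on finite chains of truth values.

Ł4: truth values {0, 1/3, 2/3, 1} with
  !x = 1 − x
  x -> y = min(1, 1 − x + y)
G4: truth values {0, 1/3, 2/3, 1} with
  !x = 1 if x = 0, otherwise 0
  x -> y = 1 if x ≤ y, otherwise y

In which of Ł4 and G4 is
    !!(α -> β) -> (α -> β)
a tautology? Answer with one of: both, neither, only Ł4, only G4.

only Ł4

In Ł4: every assignment gives 1 — tautology.
In G4: at α = 2/3, β = 1/3 the value is 1/3 — not a tautology.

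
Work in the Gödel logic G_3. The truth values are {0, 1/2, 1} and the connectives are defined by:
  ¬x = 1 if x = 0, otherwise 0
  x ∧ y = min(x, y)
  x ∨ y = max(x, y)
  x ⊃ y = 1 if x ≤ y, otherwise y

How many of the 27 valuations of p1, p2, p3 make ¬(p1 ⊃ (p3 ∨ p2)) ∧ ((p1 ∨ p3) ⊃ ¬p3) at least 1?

value 1: 2 assignments (counts)
value 0: 25 assignments
So 2 of the 27 assignments meet the threshold.

2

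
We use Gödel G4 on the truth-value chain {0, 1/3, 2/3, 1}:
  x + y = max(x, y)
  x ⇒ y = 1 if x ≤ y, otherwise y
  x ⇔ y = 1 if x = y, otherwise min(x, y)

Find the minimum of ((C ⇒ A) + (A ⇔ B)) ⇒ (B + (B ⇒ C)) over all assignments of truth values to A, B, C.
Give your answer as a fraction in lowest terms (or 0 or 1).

Take A = 0, B = 1/3, C = 0:
C ⇒ A = 0 ⇒ 0 = 1
A ⇔ B = 0 ⇔ 1/3 = 0
(C ⇒ A) + (A ⇔ B) = 1 + 0 = 1
B ⇒ C = 1/3 ⇒ 0 = 0
B + (B ⇒ C) = 1/3 + 0 = 1/3
((C ⇒ A) + (A ⇔ B)) ⇒ (B + (B ⇒ C)) = 1 ⇒ 1/3 = 1/3
No assignment yields a value below 1/3, so this is the minimum.

1/3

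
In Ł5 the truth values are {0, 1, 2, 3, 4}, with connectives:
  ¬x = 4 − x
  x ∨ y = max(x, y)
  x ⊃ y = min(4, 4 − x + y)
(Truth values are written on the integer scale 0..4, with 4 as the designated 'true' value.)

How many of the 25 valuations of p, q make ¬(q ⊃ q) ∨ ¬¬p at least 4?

value 4: 5 assignments (counts)
value 3: 5 assignments
value 2: 5 assignments
value 1: 5 assignments
value 0: 5 assignments
So 5 of the 25 assignments meet the threshold.

5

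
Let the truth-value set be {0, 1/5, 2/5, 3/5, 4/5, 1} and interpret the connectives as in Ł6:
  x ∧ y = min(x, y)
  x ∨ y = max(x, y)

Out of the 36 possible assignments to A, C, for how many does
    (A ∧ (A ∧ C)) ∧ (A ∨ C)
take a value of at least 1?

1

value 1: 1 assignment (counts)
value 4/5: 3 assignments
value 3/5: 5 assignments
value 2/5: 7 assignments
value 1/5: 9 assignments
value 0: 11 assignments
So 1 of the 36 assignments meets the threshold.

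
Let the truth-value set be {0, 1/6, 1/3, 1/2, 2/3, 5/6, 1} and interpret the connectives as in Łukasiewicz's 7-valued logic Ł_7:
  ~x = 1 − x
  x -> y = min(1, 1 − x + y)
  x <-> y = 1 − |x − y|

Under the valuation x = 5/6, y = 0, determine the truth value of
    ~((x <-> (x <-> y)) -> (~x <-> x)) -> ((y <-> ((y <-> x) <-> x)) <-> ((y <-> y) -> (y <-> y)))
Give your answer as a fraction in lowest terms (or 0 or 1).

x <-> y = 5/6 <-> 0 = 1/6
x <-> (x <-> y) = 5/6 <-> 1/6 = 1/3
~x = ~5/6 = 1/6
~x <-> x = 1/6 <-> 5/6 = 1/3
(x <-> (x <-> y)) -> (~x <-> x) = 1/3 -> 1/3 = 1
~((x <-> (x <-> y)) -> (~x <-> x)) = ~1 = 0
y <-> x = 0 <-> 5/6 = 1/6
(y <-> x) <-> x = 1/6 <-> 5/6 = 1/3
y <-> ((y <-> x) <-> x) = 0 <-> 1/3 = 2/3
y <-> y = 0 <-> 0 = 1
y <-> y = 0 <-> 0 = 1
(y <-> y) -> (y <-> y) = 1 -> 1 = 1
(y <-> ((y <-> x) <-> x)) <-> ((y <-> y) -> (y <-> y)) = 2/3 <-> 1 = 2/3
~((x <-> (x <-> y)) -> (~x <-> x)) -> ((y <-> ((y <-> x) <-> x)) <-> ((y <-> y) -> (y <-> y))) = 0 -> 2/3 = 1

1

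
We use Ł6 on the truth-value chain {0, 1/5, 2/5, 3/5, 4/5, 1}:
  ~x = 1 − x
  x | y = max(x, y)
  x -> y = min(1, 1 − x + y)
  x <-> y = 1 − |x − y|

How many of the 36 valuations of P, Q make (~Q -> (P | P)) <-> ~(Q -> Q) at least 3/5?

value 1: 1 assignment (counts)
value 4/5: 2 assignments (counts)
value 3/5: 3 assignments (counts)
value 2/5: 4 assignments
value 1/5: 5 assignments
value 0: 21 assignments
So 6 of the 36 assignments meet the threshold.

6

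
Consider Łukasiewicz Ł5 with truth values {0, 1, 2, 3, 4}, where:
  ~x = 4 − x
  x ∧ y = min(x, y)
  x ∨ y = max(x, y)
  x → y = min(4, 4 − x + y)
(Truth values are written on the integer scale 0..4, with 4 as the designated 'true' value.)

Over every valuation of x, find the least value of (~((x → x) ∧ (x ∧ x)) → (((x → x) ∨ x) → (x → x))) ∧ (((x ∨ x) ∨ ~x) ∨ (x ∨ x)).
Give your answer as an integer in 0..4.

2

Take x = 2:
x → x = 2 → 2 = 4
x ∧ x = 2 ∧ 2 = 2
(x → x) ∧ (x ∧ x) = 4 ∧ 2 = 2
~((x → x) ∧ (x ∧ x)) = ~2 = 2
x → x = 2 → 2 = 4
(x → x) ∨ x = 4 ∨ 2 = 4
x → x = 2 → 2 = 4
((x → x) ∨ x) → (x → x) = 4 → 4 = 4
~((x → x) ∧ (x ∧ x)) → (((x → x) ∨ x) → (x → x)) = 2 → 4 = 4
x ∨ x = 2 ∨ 2 = 2
~x = ~2 = 2
(x ∨ x) ∨ ~x = 2 ∨ 2 = 2
x ∨ x = 2 ∨ 2 = 2
((x ∨ x) ∨ ~x) ∨ (x ∨ x) = 2 ∨ 2 = 2
(~((x → x) ∧ (x ∧ x)) → (((x → x) ∨ x) → (x → x))) ∧ (((x ∨ x) ∨ ~x) ∨ (x ∨ x)) = 4 ∧ 2 = 2
No assignment yields a value below 2, so this is the minimum.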